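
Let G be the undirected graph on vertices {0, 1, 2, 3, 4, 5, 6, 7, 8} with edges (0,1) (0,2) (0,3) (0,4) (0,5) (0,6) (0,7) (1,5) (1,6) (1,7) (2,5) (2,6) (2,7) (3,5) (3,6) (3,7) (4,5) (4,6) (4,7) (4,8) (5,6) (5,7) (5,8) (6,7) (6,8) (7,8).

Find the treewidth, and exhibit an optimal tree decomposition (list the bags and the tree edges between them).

Treewidth 4.
One such decomposition:
Bags: B1 = {0, 4, 5, 6, 7}  B2 = {0, 1, 5, 6, 7}  B3 = {0, 2, 5, 6, 7}  B4 = {0, 3, 5, 6, 7}  B5 = {4, 5, 6, 7, 8}
Tree: B1–B2, B1–B3, B3–B4, B1–B5

Each bag holds 5 vertices, so the decomposition has width 4, which upper-bounds the treewidth. Conversely, {0, 1, 5, 6, 7} is a clique of size 5, and the vertices of any clique must share a bag in every tree decomposition; so some bag has ≥ 5 vertices and tw(G) ≥ 4. Combining the bounds, tw(G) = 4.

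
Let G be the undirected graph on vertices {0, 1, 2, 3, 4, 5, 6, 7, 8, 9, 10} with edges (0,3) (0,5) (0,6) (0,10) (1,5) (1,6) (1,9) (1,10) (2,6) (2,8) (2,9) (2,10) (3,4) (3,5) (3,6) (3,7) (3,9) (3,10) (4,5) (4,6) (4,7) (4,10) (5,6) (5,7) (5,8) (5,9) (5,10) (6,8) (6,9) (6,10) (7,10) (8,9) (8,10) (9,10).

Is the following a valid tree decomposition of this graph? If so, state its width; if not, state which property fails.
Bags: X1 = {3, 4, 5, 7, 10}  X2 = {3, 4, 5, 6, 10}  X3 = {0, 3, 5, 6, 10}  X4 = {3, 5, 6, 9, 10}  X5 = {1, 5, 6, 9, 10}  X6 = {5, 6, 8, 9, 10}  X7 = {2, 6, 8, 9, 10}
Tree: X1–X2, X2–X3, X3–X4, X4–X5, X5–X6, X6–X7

Every vertex of G appears in some bag (union = {0, 1, 2, 3, 4, 5, 6, 7, 8, 9, 10}); every edge is covered by a bag; and for each vertex v the set of bags containing v is connected in the bag tree. The decomposition is therefore valid. The largest bag has 5 vertices, so the width is 4.

Yes; width 4.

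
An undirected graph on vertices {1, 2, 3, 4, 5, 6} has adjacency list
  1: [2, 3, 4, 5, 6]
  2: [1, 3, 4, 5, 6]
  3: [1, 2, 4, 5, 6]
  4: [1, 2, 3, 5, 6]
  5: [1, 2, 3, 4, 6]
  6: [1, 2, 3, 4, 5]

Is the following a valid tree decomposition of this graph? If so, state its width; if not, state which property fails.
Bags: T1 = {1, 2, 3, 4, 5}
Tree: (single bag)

A tree decomposition must satisfy three properties: every vertex lies in some bag; for every edge, both endpoints lie together in some bag; and for every vertex, the bags containing it form a connected subtree. Here vertex 6 appears in no bag, so the decomposition is invalid.

No — vertex 6 appears in no bag.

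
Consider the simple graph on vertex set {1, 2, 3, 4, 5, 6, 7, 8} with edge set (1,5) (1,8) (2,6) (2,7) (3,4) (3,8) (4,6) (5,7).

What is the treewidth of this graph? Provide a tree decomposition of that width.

Treewidth 2.
Bags: B1 = {3, 4, 6}  B2 = {3, 6, 8}  B3 = {1, 6, 8}  B4 = {1, 5, 6}  B5 = {5, 6, 7}  B6 = {2, 6, 7}
Tree: B1–B2, B2–B3, B3–B4, B4–B5, B5–B6

Every bag has size at most 3, so the width is 3 − 1 = 2 and tw(G) ≤ 2. Since 6–4–3–8–1–5–7–2–6 is a cycle in G, G is not acyclic. Forests are exactly the graphs of treewidth ≤ 1, so tw(G) ≥ 2. The upper and lower bounds meet at 2, so that is the treewidth.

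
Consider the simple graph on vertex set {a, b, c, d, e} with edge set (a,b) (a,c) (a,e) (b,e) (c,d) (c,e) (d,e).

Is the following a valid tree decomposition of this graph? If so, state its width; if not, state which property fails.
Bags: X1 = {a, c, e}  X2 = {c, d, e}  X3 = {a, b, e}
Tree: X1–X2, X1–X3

Yes; width 2.

Vertex coverage: the bags together contain {a, b, c, d, e}, the full vertex set. Edge coverage: each edge of G has both endpoints in at least one bag. Running intersection: for every vertex, the bags containing it form a connected subtree. All three properties hold, so this is a valid tree decomposition of width max|bag| − 1 = 2, and hence tw(G) ≤ 2.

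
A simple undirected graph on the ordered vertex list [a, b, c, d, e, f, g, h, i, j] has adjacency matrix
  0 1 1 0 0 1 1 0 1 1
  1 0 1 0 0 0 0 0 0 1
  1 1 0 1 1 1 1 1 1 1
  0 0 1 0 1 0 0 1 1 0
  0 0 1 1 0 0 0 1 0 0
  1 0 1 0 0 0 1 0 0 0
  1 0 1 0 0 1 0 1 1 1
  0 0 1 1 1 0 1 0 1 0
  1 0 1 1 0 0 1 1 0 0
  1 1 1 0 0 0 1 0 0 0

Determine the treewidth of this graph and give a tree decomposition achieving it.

Each bag holds 4 vertices, so the decomposition has width 3, which upper-bounds the treewidth. For the lower bound, the 4 vertices {c, d, e, h} are pairwise adjacent, and any tree decomposition puts a clique entirely inside one bag — forcing width ≥ 3. Combining the bounds, tw(G) = 3.

Treewidth 3.
One optimal decomposition is:
Bags: B1 = {a, c, g, j}  B2 = {a, c, g, i}  B3 = {a, c, f, g}  B4 = {c, g, h, i}  B5 = {c, d, h, i}  B6 = {a, b, c, j}  B7 = {c, d, e, h}
Tree: B1–B2, B2–B3, B2–B4, B4–B5, B1–B6, B5–B7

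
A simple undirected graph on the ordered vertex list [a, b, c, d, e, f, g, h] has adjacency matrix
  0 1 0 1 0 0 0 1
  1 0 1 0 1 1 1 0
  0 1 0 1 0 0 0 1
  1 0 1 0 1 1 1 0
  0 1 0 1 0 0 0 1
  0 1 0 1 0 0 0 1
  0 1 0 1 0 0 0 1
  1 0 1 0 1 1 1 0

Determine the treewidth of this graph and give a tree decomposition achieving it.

Every bag has size at most 4, so the width is 4 − 1 = 3 and tw(G) ≤ 3. For the lower bound: the 4 vertex sets {b,f}, {d,e}, {h}, {g} are disjoint, each induces a connected subgraph, and every pair is joined by at least one edge of G. Contracting each set to a single vertex therefore yields K_{4} as a minor, and since treewidth is minor-monotone, tw(G) ≥ tw(K_{4}) = 3. Hence tw(G) = 3 exactly.

Treewidth 3.
One such decomposition:
Bags: B1 = {b, d, f, h}  B2 = {b, d, e, h}  B3 = {b, d, g, h}  B4 = {a, b, d, h}  B5 = {b, c, d, h}
Tree: B1–B2, B2–B3, B3–B4, B4–B5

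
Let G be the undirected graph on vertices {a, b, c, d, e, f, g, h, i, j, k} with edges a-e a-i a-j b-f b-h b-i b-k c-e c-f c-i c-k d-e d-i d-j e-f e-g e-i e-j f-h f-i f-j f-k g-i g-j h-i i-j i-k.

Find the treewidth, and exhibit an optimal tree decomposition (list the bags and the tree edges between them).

Every bag has size at most 4, so the width is 4 − 1 = 3 and tw(G) ≤ 3. For the lower bound, the 4 vertices {d, e, i, j} are pairwise adjacent, and any tree decomposition puts a clique entirely inside one bag — forcing width ≥ 3. The upper and lower bounds meet at 3, so that is the treewidth.

Treewidth 3.
Bags: B1 = {c, f, i, k}  B2 = {c, e, f, i}  B3 = {e, f, i, j}  B4 = {d, e, i, j}  B5 = {e, g, i, j}  B6 = {b, f, i, k}  B7 = {a, e, i, j}  B8 = {b, f, h, i}
Tree: B1–B2, B2–B3, B3–B4, B4–B5, B1–B6, B3–B7, B6–B8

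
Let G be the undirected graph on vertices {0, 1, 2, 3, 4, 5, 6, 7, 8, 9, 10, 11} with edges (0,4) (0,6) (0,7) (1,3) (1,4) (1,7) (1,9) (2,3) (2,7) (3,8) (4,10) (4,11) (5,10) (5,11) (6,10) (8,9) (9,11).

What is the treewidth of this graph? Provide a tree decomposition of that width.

Treewidth 3.
One such decomposition:
Bags: B1 = {2, 3, 7, 8}  B2 = {1, 3, 7, 8}  B3 = {1, 7, 8, 9}  B4 = {0, 1, 7, 9}  B5 = {0, 1, 4, 9}  B6 = {0, 4, 9, 11}  B7 = {0, 4, 6, 11}  B8 = {4, 6, 10, 11}  B9 = {5, 6, 10, 11}
Tree: B1–B2, B2–B3, B3–B4, B4–B5, B5–B6, B6–B7, B7–B8, B8–B9

The largest bag has 4 vertices, giving width 3; this decomposition certifies tw(G) ≤ 3. For the lower bound: the 4 vertex sets {2,3,8}, {7}, {1}, {0,4,9,11} are disjoint, each induces a connected subgraph, and every pair is joined by at least one edge of G. Contracting each set to a single vertex therefore yields K_{4} as a minor, and since treewidth is minor-monotone, tw(G) ≥ tw(K_{4}) = 3. Therefore the treewidth is 3.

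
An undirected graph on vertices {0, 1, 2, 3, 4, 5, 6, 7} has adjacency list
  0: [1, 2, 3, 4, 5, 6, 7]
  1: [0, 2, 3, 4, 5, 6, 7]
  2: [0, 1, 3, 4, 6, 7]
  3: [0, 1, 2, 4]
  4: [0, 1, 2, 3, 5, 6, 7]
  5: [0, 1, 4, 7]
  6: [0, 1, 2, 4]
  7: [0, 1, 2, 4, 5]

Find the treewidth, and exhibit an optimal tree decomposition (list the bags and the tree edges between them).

The largest bag has 5 vertices, giving width 4; this decomposition certifies tw(G) ≤ 4. On the other hand G contains the 5-clique {0, 1, 2, 3, 4}. A clique must lie in a single bag of any decomposition, so no decomposition can have width below 4. Hence tw(G) = 4 exactly.

Treewidth 4.
One optimal decomposition is:
Bags: B1 = {0, 1, 2, 4, 7}  B2 = {0, 1, 4, 5, 7}  B3 = {0, 1, 2, 4, 6}  B4 = {0, 1, 2, 3, 4}
Tree: B1–B2, B1–B3, B3–B4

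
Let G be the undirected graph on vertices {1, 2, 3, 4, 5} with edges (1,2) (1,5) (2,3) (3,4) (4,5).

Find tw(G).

2

A width-2 tree decomposition is:
Bags: B1 = {1, 2, 3}  B2 = {1, 3, 4}  B3 = {1, 4, 5}
Tree: B1–B2, B2–B3
Each bag holds 3 vertices, so the decomposition has width 2, which upper-bounds the treewidth. The edges 1–2–3–4–5–1 form a cycle, so G is not a tree and its treewidth is at least 2. The upper and lower bounds meet at 2, so that is the treewidth.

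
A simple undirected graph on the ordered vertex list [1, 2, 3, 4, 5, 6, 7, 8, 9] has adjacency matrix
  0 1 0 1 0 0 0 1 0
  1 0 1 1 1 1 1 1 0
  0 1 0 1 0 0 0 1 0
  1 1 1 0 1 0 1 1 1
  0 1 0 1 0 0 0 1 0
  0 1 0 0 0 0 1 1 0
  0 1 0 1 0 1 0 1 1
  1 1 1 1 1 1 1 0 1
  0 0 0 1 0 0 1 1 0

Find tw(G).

A width-3 tree decomposition is:
Bags: B1 = {4, 7, 8, 9}  B2 = {2, 4, 7, 8}  B3 = {2, 6, 7, 8}  B4 = {2, 4, 5, 8}  B5 = {2, 3, 4, 8}  B6 = {1, 2, 4, 8}
Tree: B1–B2, B2–B3, B2–B4, B2–B5, B5–B6
The largest bag has 4 vertices, giving width 3; this decomposition certifies tw(G) ≤ 3. For the lower bound, the 4 vertices {4, 7, 8, 9} are pairwise adjacent, and any tree decomposition puts a clique entirely inside one bag — forcing width ≥ 3. Hence tw(G) = 3 exactly.

3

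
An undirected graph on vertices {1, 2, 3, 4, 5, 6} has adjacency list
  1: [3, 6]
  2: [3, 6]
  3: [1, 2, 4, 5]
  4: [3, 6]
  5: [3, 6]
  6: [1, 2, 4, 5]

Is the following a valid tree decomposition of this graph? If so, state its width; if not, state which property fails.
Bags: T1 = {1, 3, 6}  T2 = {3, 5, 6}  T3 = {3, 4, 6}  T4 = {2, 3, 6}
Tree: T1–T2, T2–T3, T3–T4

Every vertex of G appears in some bag (union = {1, 2, 3, 4, 5, 6}); every edge is covered by a bag; and for each vertex v the set of bags containing v is connected in the bag tree. The decomposition is therefore valid. The largest bag has 3 vertices, so the width is 2.

Yes; width 2.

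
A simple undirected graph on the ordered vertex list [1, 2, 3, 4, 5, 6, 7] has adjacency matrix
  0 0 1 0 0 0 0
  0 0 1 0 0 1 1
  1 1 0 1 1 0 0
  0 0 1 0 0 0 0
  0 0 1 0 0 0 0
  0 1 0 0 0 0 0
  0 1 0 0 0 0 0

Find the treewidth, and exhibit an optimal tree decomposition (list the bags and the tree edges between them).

The largest bag has 2 vertices, giving width 1; this decomposition certifies tw(G) ≤ 1. Since G has at least one edge (e.g. 4–3), it is not an edgeless graph, so tw(G) ≥ 1. Therefore the treewidth is 1.

Treewidth 1.
One such decomposition:
Bags: B1 = {3, 4}  B2 = {3, 5}  B3 = {2, 3}  B4 = {2, 7}  B5 = {2, 6}  B6 = {1, 3}
Tree: B1–B2, B2–B3, B3–B4, B3–B5, B2–B6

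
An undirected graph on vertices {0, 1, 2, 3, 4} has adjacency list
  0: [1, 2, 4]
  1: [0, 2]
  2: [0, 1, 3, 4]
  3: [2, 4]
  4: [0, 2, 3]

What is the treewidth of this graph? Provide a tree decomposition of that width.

Treewidth 2.
One optimal decomposition is:
Bags: B1 = {2, 3, 4}  B2 = {0, 2, 4}  B3 = {0, 1, 2}
Tree: B1–B2, B2–B3

Every bag has size at most 3, so the width is 3 − 1 = 2 and tw(G) ≤ 2. Conversely, {0, 1, 2} is a clique of size 3, and the vertices of any clique must share a bag in every tree decomposition; so some bag has ≥ 3 vertices and tw(G) ≥ 2. Combining the bounds, tw(G) = 2.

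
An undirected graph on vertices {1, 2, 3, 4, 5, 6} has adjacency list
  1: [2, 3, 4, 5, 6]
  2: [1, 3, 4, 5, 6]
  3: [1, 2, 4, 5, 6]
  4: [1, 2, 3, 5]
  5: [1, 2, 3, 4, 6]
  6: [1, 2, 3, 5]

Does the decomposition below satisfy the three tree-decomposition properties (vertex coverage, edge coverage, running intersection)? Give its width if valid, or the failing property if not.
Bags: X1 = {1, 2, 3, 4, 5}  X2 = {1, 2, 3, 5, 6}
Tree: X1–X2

Yes; width 4.

Vertex coverage: the bags together contain {1, 2, 3, 4, 5, 6}, the full vertex set. Edge coverage: each edge of G has both endpoints in at least one bag. Running intersection: for every vertex, the bags containing it form a connected subtree. All three properties hold, so this is a valid tree decomposition of width max|bag| − 1 = 4, and hence tw(G) ≤ 4.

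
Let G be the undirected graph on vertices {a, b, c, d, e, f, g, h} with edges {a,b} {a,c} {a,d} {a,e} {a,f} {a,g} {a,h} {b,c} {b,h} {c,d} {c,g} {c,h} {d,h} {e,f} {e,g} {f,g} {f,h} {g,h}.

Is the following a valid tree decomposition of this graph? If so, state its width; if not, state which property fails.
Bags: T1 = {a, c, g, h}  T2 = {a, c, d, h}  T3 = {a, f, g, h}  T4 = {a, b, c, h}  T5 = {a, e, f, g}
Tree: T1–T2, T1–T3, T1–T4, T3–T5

Checking the three conditions: (i) the bags cover all of {a, b, c, d, e, f, g, h}; (ii) for each edge, some bag contains both endpoints; (iii) the bags containing any fixed vertex form a subtree. All hold, so the decomposition is valid with width 4 − 1 = 3.

Yes; width 3.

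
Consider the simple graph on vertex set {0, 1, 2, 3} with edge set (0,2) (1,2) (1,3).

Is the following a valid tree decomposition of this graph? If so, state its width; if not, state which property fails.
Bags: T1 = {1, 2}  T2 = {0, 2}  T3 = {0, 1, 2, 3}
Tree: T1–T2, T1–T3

No — bags containing vertex 0 are not connected in the tree.

A tree decomposition must satisfy three properties: every vertex lies in some bag; for every edge, both endpoints lie together in some bag; and for every vertex, the bags containing it form a connected subtree. Here bags containing vertex 0 are not connected in the tree, so the decomposition is invalid.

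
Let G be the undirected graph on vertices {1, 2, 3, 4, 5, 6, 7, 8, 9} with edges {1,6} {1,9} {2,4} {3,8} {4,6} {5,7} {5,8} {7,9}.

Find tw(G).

1

A width-1 tree decomposition is:
Bags: B1 = {3, 8}  B2 = {5, 8}  B3 = {5, 7}  B4 = {7, 9}  B5 = {1, 9}  B6 = {1, 6}  B7 = {4, 6}  B8 = {2, 4}
Tree: B1–B2, B2–B3, B3–B4, B4–B5, B5–B6, B6–B7, B7–B8
Every bag has size at most 2, so the width is 2 − 1 = 1 and tw(G) ≤ 1. G has an edge, so its treewidth is at least 1. Hence tw(G) = 1 exactly.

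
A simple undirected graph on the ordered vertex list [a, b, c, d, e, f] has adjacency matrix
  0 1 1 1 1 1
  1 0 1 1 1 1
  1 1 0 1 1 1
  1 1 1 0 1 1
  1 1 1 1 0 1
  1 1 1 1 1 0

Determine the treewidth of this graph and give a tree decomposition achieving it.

Treewidth 5.
One optimal decomposition is:
Bags: B1 = {a, b, c, d, e, f}
Tree: (single bag)

A single bag containing all 6 vertices is trivially a valid decomposition of width 5. Conversely, {a, b, c, d, e, f} is a clique of size 6, and the vertices of any clique must share a bag in every tree decomposition; so some bag has ≥ 6 vertices and tw(G) ≥ 5. Therefore the treewidth is 5.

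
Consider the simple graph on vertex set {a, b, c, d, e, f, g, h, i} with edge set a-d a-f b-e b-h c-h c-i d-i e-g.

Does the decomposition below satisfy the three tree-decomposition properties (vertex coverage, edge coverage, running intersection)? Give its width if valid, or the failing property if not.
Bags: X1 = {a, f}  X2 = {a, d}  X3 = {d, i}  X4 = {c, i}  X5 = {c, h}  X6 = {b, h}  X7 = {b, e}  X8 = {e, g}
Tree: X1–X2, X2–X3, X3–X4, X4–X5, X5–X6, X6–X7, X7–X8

Yes; width 1.

Every vertex of G appears in some bag (union = {a, b, c, d, e, f, g, h, i}); every edge is covered by a bag; and for each vertex v the set of bags containing v is connected in the bag tree. The decomposition is therefore valid. The largest bag has 2 vertices, so the width is 1.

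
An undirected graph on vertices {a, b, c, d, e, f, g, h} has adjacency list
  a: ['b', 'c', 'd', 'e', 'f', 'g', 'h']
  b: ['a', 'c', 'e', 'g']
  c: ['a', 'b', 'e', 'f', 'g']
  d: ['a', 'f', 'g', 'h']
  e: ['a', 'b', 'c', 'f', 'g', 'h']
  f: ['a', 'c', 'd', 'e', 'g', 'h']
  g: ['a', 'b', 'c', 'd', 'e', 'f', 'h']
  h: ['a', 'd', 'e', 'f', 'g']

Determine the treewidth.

4

A width-4 tree decomposition is:
Bags: B1 = {a, c, e, f, g}  B2 = {a, b, c, e, g}  B3 = {a, e, f, g, h}  B4 = {a, d, f, g, h}
Tree: B1–B2, B1–B3, B3–B4
Every bag has size at most 5, so the width is 5 − 1 = 4 and tw(G) ≤ 4. For the lower bound, the 5 vertices {a, d, f, g, h} are pairwise adjacent, and any tree decomposition puts a clique entirely inside one bag — forcing width ≥ 4. Therefore the treewidth is 4.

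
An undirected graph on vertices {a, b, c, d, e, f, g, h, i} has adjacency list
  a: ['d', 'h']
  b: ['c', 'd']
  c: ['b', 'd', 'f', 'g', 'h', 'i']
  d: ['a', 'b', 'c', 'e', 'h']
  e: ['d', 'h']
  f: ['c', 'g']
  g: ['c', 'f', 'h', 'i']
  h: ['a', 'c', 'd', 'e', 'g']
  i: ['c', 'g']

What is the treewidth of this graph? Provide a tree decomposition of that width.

Each bag holds 3 vertices, so the decomposition has width 2, which upper-bounds the treewidth. For the lower bound, the 3 vertices {d, e, h} are pairwise adjacent, and any tree decomposition puts a clique entirely inside one bag — forcing width ≥ 2. Therefore the treewidth is 2.

Treewidth 2.
One such decomposition:
Bags: B1 = {b, c, d}  B2 = {c, d, h}  B3 = {d, e, h}  B4 = {a, d, h}  B5 = {c, g, h}  B6 = {c, g, i}  B7 = {c, f, g}
Tree: B1–B2, B2–B3, B3–B4, B2–B5, B5–B6, B6–B7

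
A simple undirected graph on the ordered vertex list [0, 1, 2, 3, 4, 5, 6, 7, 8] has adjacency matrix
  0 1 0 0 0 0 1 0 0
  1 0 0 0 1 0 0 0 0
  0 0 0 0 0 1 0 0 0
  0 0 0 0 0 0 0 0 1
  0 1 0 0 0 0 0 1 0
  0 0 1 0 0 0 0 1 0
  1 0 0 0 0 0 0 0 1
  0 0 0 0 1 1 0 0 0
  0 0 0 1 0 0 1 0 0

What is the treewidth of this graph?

A width-1 tree decomposition is:
Bags: B1 = {2, 5}  B2 = {5, 7}  B3 = {4, 7}  B4 = {1, 4}  B5 = {0, 1}  B6 = {0, 6}  B7 = {6, 8}  B8 = {3, 8}
Tree: B1–B2, B2–B3, B3–B4, B4–B5, B5–B6, B6–B7, B7–B8
Every bag has size at most 2, so the width is 2 − 1 = 1 and tw(G) ≤ 1. G has an edge, so its treewidth is at least 1. Combining the bounds, tw(G) = 1.

1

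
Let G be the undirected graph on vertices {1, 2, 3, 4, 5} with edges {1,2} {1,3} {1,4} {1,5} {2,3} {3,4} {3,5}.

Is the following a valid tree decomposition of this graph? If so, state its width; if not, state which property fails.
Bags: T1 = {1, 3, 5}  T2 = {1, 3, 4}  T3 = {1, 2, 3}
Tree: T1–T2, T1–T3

Yes; width 2.

Every vertex of G appears in some bag (union = {1, 2, 3, 4, 5}); every edge is covered by a bag; and for each vertex v the set of bags containing v is connected in the bag tree. The decomposition is therefore valid. The largest bag has 3 vertices, so the width is 2.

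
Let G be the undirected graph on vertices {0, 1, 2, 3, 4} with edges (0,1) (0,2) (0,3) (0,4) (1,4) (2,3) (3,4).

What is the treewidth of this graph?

2

A width-2 tree decomposition is:
Bags: B1 = {0, 2, 3}  B2 = {0, 3, 4}  B3 = {0, 1, 4}
Tree: B1–B2, B2–B3
Every bag has size at most 3, so the width is 3 − 1 = 2 and tw(G) ≤ 2. On the other hand G contains the 3-clique {0, 1, 4}. A clique must lie in a single bag of any decomposition, so no decomposition can have width below 2. Hence tw(G) = 2 exactly.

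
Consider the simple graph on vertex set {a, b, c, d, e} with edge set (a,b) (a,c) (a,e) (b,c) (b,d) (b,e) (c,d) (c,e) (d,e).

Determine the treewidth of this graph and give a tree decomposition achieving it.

Every bag has size at most 4, so the width is 4 − 1 = 3 and tw(G) ≤ 3. Conversely, {b, c, d, e} is a clique of size 4, and the vertices of any clique must share a bag in every tree decomposition; so some bag has ≥ 4 vertices and tw(G) ≥ 3. The upper and lower bounds meet at 3, so that is the treewidth.

Treewidth 3.
One optimal decomposition is:
Bags: B1 = {a, b, c, e}  B2 = {b, c, d, e}
Tree: B1–B2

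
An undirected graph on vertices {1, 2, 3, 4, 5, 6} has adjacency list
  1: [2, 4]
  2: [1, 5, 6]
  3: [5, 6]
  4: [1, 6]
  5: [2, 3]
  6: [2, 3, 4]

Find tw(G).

A width-2 tree decomposition is:
Bags: B1 = {1, 4, 6}  B2 = {1, 2, 6}  B3 = {2, 3, 6}  B4 = {2, 3, 5}
Tree: B1–B2, B2–B3, B3–B4
Each bag holds 3 vertices, so the decomposition has width 2, which upper-bounds the treewidth. The edges 4–1–2–6–4 form a cycle, so G is not a tree and its treewidth is at least 2. Therefore the treewidth is 2.

2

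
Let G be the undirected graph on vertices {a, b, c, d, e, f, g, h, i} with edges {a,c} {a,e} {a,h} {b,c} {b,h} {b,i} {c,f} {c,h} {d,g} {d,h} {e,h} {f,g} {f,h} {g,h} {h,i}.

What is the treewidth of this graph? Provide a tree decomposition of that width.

Every bag has size at most 3, so the width is 3 − 1 = 2 and tw(G) ≤ 2. On the other hand G contains the 3-clique {d, g, h}. A clique must lie in a single bag of any decomposition, so no decomposition can have width below 2. Therefore the treewidth is 2.

Treewidth 2.
One optimal decomposition is:
Bags: B1 = {a, c, h}  B2 = {c, f, h}  B3 = {a, e, h}  B4 = {b, c, h}  B5 = {f, g, h}  B6 = {b, h, i}  B7 = {d, g, h}
Tree: B1–B2, B1–B3, B2–B4, B2–B5, B4–B6, B5–B7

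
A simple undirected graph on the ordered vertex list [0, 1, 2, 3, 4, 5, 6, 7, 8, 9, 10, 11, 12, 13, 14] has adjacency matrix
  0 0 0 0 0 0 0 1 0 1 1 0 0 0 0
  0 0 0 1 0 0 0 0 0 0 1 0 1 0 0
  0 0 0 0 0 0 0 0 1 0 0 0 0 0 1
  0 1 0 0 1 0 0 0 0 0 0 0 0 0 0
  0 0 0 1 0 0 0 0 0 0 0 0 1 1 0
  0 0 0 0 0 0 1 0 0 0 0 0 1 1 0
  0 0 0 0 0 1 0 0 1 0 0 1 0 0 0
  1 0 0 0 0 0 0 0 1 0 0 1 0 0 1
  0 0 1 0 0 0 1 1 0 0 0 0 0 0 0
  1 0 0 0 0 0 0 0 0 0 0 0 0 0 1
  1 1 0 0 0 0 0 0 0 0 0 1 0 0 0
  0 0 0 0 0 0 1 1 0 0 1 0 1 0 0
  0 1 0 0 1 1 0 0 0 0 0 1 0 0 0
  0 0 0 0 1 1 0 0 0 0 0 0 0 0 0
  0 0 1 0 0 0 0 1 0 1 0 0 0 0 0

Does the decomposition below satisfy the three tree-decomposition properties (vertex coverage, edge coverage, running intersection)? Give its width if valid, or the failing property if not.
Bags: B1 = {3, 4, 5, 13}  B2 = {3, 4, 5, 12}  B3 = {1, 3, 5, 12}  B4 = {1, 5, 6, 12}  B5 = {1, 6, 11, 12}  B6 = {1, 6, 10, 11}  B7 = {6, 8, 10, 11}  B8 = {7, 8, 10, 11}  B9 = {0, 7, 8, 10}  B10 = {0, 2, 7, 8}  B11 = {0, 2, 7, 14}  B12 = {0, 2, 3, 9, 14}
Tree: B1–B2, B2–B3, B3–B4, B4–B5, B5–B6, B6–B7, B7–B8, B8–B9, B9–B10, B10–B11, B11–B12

No — bags containing vertex 3 are not connected in the tree.

A tree decomposition must satisfy three properties: every vertex lies in some bag; for every edge, both endpoints lie together in some bag; and for every vertex, the bags containing it form a connected subtree. Here bags containing vertex 3 are not connected in the tree, so the decomposition is invalid.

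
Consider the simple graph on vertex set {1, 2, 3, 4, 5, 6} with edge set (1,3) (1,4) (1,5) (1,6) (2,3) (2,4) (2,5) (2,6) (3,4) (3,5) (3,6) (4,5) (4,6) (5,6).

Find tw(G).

4

A width-4 tree decomposition is:
Bags: B1 = {2, 3, 4, 5, 6}  B2 = {1, 3, 4, 5, 6}
Tree: B1–B2
The largest bag has 5 vertices, giving width 4; this decomposition certifies tw(G) ≤ 4. For the lower bound, the 5 vertices {1, 3, 4, 5, 6} are pairwise adjacent, and any tree decomposition puts a clique entirely inside one bag — forcing width ≥ 4. Therefore the treewidth is 4.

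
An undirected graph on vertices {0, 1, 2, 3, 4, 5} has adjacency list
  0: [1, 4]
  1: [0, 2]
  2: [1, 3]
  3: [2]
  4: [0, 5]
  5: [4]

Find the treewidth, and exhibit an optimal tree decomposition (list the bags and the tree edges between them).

Treewidth 1.
Bags: B1 = {2, 3}  B2 = {1, 2}  B3 = {0, 1}  B4 = {0, 4}  B5 = {4, 5}
Tree: B1–B2, B2–B3, B3–B4, B4–B5

The largest bag has 2 vertices, giving width 1; this decomposition certifies tw(G) ≤ 1. Any graph with an edge has treewidth ≥ 1, and G has the edge 3–2. Therefore the treewidth is 1.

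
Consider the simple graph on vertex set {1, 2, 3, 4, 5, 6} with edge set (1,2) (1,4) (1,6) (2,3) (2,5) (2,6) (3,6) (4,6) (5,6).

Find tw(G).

A width-2 tree decomposition is:
Bags: B1 = {2, 5, 6}  B2 = {1, 2, 6}  B3 = {1, 4, 6}  B4 = {2, 3, 6}
Tree: B1–B2, B2–B3, B1–B4
The largest bag has 3 vertices, giving width 2; this decomposition certifies tw(G) ≤ 2. For the lower bound, the 3 vertices {1, 2, 6} are pairwise adjacent, and any tree decomposition puts a clique entirely inside one bag — forcing width ≥ 2. Therefore the treewidth is 2.

2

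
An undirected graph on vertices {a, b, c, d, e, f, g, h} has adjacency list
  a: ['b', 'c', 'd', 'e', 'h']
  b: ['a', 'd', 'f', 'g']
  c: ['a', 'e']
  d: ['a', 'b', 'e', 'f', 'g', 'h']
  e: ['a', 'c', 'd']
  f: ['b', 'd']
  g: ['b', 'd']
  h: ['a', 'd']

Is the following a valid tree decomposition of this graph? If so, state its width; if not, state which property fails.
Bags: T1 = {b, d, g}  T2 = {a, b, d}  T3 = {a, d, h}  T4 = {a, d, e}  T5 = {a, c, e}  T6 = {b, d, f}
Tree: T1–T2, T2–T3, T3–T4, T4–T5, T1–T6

Every vertex of G appears in some bag (union = {a, b, c, d, e, f, g, h}); every edge is covered by a bag; and for each vertex v the set of bags containing v is connected in the bag tree. The decomposition is therefore valid. The largest bag has 3 vertices, so the width is 2.

Yes; width 2.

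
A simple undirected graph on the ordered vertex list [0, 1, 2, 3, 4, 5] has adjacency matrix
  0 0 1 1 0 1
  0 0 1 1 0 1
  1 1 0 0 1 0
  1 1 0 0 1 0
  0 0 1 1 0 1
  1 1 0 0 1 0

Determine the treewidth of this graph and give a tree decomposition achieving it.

Treewidth 3.
One such decomposition:
Bags: B1 = {0, 1, 3, 4}  B2 = {0, 1, 2, 4}  B3 = {0, 1, 4, 5}
Tree: B1–B2, B2–B3

Each bag holds 4 vertices, so the decomposition has width 3, which upper-bounds the treewidth. For the lower bound: the 4 vertex sets {3,4}, {0,2}, {1}, {5} are disjoint, each induces a connected subgraph, and every pair is joined by at least one edge of G. Contracting each set to a single vertex therefore yields K_{4} as a minor, and since treewidth is minor-monotone, tw(G) ≥ tw(K_{4}) = 3. Hence tw(G) = 3 exactly.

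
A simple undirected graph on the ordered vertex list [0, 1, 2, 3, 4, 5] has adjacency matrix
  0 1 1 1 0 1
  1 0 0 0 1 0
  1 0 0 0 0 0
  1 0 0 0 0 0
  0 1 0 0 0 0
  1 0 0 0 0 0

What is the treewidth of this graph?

A width-1 tree decomposition is:
Bags: B1 = {0, 2}  B2 = {0, 1}  B3 = {1, 4}  B4 = {0, 3}  B5 = {0, 5}
Tree: B1–B2, B2–B3, B2–B4, B1–B5
Every bag has size at most 2, so the width is 2 − 1 = 1 and tw(G) ≤ 1. Any graph with an edge has treewidth ≥ 1, and G has the edge 0–2. Therefore the treewidth is 1.

1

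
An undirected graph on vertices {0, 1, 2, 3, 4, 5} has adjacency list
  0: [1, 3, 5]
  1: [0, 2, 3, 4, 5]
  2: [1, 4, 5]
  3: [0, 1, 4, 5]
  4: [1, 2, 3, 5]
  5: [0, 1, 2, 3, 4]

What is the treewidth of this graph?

3

A width-3 tree decomposition is:
Bags: B1 = {1, 3, 4, 5}  B2 = {0, 1, 3, 5}  B3 = {1, 2, 4, 5}
Tree: B1–B2, B1–B3
Each bag holds 4 vertices, so the decomposition has width 3, which upper-bounds the treewidth. On the other hand G contains the 4-clique {1, 2, 4, 5}. A clique must lie in a single bag of any decomposition, so no decomposition can have width below 3. The upper and lower bounds meet at 3, so that is the treewidth.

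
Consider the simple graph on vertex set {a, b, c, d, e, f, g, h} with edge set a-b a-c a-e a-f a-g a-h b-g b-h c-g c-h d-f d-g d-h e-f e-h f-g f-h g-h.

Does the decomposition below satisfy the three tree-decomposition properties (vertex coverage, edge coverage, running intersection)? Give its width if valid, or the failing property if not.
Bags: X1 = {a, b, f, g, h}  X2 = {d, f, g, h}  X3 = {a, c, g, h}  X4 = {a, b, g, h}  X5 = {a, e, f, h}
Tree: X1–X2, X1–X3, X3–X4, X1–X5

No — bags containing vertex b are not connected in the tree.

A tree decomposition must satisfy three properties: every vertex lies in some bag; for every edge, both endpoints lie together in some bag; and for every vertex, the bags containing it form a connected subtree. Here bags containing vertex b are not connected in the tree, so the decomposition is invalid.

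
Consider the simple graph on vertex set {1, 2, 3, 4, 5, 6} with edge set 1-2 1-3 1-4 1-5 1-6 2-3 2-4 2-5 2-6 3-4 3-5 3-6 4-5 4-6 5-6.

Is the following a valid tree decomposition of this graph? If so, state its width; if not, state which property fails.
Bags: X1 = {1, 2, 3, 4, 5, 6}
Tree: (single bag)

Vertex coverage: the bags together contain {1, 2, 3, 4, 5, 6}, the full vertex set. Edge coverage: each edge of G has both endpoints in at least one bag. Running intersection: for every vertex, the bags containing it form a connected subtree. All three properties hold, so this is a valid tree decomposition of width max|bag| − 1 = 5, and hence tw(G) ≤ 5.

Yes; width 5.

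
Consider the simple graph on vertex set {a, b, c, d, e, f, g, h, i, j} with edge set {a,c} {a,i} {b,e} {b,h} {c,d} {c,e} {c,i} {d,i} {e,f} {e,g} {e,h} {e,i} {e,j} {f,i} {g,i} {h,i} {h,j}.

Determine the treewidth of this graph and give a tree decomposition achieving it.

Each bag holds 3 vertices, so the decomposition has width 2, which upper-bounds the treewidth. On the other hand G contains the 3-clique {e, h, j}. A clique must lie in a single bag of any decomposition, so no decomposition can have width below 2. The upper and lower bounds meet at 2, so that is the treewidth.

Treewidth 2.
Bags: B1 = {e, h, i}  B2 = {c, e, i}  B3 = {c, d, i}  B4 = {e, h, j}  B5 = {a, c, i}  B6 = {b, e, h}  B7 = {e, f, i}  B8 = {e, g, i}
Tree: B1–B2, B2–B3, B1–B4, B3–B5, B1–B6, B2–B7, B2–B8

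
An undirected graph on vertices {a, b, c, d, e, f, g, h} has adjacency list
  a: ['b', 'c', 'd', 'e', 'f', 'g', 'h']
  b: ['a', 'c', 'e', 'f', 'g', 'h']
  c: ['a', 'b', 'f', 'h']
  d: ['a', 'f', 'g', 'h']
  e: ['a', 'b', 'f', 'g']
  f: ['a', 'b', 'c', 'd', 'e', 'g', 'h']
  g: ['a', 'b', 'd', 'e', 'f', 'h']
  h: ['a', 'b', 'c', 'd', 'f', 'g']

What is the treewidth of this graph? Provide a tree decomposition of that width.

Each bag holds 5 vertices, so the decomposition has width 4, which upper-bounds the treewidth. On the other hand G contains the 5-clique {a, b, e, f, g}. A clique must lie in a single bag of any decomposition, so no decomposition can have width below 4. Combining the bounds, tw(G) = 4.

Treewidth 4.
One optimal decomposition is:
Bags: B1 = {a, b, f, g, h}  B2 = {a, d, f, g, h}  B3 = {a, b, e, f, g}  B4 = {a, b, c, f, h}
Tree: B1–B2, B1–B3, B1–B4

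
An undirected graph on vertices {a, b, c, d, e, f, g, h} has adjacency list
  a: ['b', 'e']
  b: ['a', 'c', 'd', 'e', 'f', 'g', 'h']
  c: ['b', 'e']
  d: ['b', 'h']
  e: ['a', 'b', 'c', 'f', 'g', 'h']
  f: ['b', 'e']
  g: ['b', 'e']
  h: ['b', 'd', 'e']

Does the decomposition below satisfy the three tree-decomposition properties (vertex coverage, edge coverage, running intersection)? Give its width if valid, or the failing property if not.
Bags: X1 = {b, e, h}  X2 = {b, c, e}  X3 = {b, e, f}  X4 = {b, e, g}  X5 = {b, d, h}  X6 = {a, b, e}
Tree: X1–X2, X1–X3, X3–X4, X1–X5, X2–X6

Vertex coverage: the bags together contain {a, b, c, d, e, f, g, h}, the full vertex set. Edge coverage: each edge of G has both endpoints in at least one bag. Running intersection: for every vertex, the bags containing it form a connected subtree. All three properties hold, so this is a valid tree decomposition of width max|bag| − 1 = 2, and hence tw(G) ≤ 2.

Yes; width 2.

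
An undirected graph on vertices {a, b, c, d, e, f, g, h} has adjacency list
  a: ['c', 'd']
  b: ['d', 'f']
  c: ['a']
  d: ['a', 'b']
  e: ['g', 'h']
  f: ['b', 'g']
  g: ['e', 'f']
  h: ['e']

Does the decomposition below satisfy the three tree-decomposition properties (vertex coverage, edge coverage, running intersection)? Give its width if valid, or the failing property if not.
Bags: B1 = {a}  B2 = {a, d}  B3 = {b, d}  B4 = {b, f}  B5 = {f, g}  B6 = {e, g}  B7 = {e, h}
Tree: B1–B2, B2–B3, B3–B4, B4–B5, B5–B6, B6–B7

A tree decomposition must satisfy three properties: every vertex lies in some bag; for every edge, both endpoints lie together in some bag; and for every vertex, the bags containing it form a connected subtree. Here vertex c appears in no bag, so the decomposition is invalid.

No — vertex c appears in no bag.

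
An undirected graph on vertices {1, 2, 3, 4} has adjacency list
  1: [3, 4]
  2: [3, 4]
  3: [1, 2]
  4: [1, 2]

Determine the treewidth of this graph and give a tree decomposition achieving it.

Treewidth 2.
One such decomposition:
Bags: B1 = {1, 3, 4}  B2 = {2, 3, 4}
Tree: B1–B2

The largest bag has 3 vertices, giving width 2; this decomposition certifies tw(G) ≤ 2. The edges 4–1–3–2–4 form a cycle, so G is not a tree and its treewidth is at least 2. Therefore the treewidth is 2.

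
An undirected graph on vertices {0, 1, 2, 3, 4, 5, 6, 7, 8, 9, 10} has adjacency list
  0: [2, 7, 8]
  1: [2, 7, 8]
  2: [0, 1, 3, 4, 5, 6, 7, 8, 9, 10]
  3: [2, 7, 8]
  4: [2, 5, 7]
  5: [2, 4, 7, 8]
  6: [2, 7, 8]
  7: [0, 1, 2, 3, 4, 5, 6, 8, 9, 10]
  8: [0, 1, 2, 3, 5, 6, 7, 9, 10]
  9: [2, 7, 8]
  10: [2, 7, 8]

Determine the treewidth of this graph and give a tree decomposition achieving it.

Treewidth 3.
One such decomposition:
Bags: B1 = {1, 2, 7, 8}  B2 = {0, 2, 7, 8}  B3 = {2, 7, 8, 9}  B4 = {2, 5, 7, 8}  B5 = {2, 4, 5, 7}  B6 = {2, 3, 7, 8}  B7 = {2, 6, 7, 8}  B8 = {2, 7, 8, 10}
Tree: B1–B2, B2–B3, B3–B4, B4–B5, B4–B6, B4–B7, B6–B8

Every bag has size at most 4, so the width is 4 − 1 = 3 and tw(G) ≤ 3. For the lower bound, the 4 vertices {0, 2, 7, 8} are pairwise adjacent, and any tree decomposition puts a clique entirely inside one bag — forcing width ≥ 3. Combining the bounds, tw(G) = 3.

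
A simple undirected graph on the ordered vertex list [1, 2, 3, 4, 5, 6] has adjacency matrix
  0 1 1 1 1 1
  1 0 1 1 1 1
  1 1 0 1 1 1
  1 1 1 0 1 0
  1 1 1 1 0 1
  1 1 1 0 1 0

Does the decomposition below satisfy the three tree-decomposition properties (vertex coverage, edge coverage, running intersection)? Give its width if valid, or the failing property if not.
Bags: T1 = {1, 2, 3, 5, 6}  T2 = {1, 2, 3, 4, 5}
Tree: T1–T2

Yes; width 4.

Every vertex of G appears in some bag (union = {1, 2, 3, 4, 5, 6}); every edge is covered by a bag; and for each vertex v the set of bags containing v is connected in the bag tree. The decomposition is therefore valid. The largest bag has 5 vertices, so the width is 4.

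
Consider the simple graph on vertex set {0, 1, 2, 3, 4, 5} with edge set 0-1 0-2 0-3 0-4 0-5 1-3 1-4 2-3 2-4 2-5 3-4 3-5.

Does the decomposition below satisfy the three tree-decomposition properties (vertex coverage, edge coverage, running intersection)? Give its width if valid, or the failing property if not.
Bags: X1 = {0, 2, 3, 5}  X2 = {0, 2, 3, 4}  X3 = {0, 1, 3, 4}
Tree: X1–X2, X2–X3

Yes; width 3.

Checking the three conditions: (i) the bags cover all of {0, 1, 2, 3, 4, 5}; (ii) for each edge, some bag contains both endpoints; (iii) the bags containing any fixed vertex form a subtree. All hold, so the decomposition is valid with width 4 − 1 = 3.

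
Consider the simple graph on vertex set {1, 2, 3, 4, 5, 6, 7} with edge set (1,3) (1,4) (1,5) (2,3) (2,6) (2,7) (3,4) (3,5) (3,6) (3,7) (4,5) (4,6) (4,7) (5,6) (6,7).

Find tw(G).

A width-3 tree decomposition is:
Bags: B1 = {3, 4, 6, 7}  B2 = {3, 4, 5, 6}  B3 = {1, 3, 4, 5}  B4 = {2, 3, 6, 7}
Tree: B1–B2, B2–B3, B1–B4
Every bag has size at most 4, so the width is 4 − 1 = 3 and tw(G) ≤ 3. For the lower bound, the 4 vertices {2, 3, 6, 7} are pairwise adjacent, and any tree decomposition puts a clique entirely inside one bag — forcing width ≥ 3. The upper and lower bounds meet at 3, so that is the treewidth.

3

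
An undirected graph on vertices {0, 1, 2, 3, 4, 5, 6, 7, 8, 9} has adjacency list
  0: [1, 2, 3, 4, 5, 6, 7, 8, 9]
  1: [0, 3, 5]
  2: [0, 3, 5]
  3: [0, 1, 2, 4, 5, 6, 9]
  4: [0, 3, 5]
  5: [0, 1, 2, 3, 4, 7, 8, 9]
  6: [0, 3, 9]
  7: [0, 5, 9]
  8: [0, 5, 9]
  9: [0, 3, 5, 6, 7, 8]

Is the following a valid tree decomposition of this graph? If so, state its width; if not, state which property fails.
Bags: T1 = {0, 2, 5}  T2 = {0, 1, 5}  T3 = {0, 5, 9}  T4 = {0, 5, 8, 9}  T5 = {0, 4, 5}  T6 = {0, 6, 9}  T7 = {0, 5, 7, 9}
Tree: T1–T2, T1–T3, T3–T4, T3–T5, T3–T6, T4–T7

No — vertex 3 appears in no bag.

A tree decomposition must satisfy three properties: every vertex lies in some bag; for every edge, both endpoints lie together in some bag; and for every vertex, the bags containing it form a connected subtree. Here vertex 3 appears in no bag, so the decomposition is invalid.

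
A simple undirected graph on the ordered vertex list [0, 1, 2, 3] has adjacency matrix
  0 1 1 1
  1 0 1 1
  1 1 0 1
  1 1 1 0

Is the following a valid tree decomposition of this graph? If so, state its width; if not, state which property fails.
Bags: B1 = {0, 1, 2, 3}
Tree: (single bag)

Yes; width 3.

Vertex coverage: the bags together contain {0, 1, 2, 3}, the full vertex set. Edge coverage: each edge of G has both endpoints in at least one bag. Running intersection: for every vertex, the bags containing it form a connected subtree. All three properties hold, so this is a valid tree decomposition of width max|bag| − 1 = 3, and hence tw(G) ≤ 3.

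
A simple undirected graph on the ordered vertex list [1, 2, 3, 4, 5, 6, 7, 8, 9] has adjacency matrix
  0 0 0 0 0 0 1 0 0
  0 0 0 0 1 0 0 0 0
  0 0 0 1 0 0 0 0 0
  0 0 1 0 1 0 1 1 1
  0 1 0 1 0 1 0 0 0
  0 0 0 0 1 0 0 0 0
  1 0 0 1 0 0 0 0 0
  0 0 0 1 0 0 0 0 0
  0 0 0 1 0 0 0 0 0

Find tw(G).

A width-1 tree decomposition is:
Bags: B1 = {5, 6}  B2 = {4, 5}  B3 = {4, 7}  B4 = {3, 4}  B5 = {1, 7}  B6 = {4, 8}  B7 = {4, 9}  B8 = {2, 5}
Tree: B1–B2, B2–B3, B3–B4, B3–B5, B4–B6, B4–B7, B1–B8
Each bag holds 2 vertices, so the decomposition has width 1, which upper-bounds the treewidth. Since G has at least one edge (e.g. 6–5), it is not an edgeless graph, so tw(G) ≥ 1. Hence tw(G) = 1 exactly.

1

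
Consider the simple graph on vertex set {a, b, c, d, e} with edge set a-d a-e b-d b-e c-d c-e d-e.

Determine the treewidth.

A width-2 tree decomposition is:
Bags: B1 = {a, d, e}  B2 = {c, d, e}  B3 = {b, d, e}
Tree: B1–B2, B1–B3
Each bag holds 3 vertices, so the decomposition has width 2, which upper-bounds the treewidth. For the lower bound, the 3 vertices {c, d, e} are pairwise adjacent, and any tree decomposition puts a clique entirely inside one bag — forcing width ≥ 2. Combining the bounds, tw(G) = 2.

2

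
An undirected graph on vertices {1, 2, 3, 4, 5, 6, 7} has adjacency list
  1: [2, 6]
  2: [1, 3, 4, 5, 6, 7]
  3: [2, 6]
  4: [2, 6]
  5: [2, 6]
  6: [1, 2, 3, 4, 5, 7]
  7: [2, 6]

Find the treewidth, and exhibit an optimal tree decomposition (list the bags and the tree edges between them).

Treewidth 2.
One optimal decomposition is:
Bags: B1 = {2, 5, 6}  B2 = {2, 4, 6}  B3 = {2, 6, 7}  B4 = {1, 2, 6}  B5 = {2, 3, 6}
Tree: B1–B2, B1–B3, B2–B4, B1–B5

The largest bag has 3 vertices, giving width 2; this decomposition certifies tw(G) ≤ 2. On the other hand G contains the 3-clique {1, 2, 6}. A clique must lie in a single bag of any decomposition, so no decomposition can have width below 2. The upper and lower bounds meet at 2, so that is the treewidth.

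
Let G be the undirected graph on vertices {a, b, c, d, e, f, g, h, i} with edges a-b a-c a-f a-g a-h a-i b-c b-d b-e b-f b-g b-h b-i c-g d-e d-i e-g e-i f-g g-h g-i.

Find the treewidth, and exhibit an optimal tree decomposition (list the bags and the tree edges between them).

Each bag holds 4 vertices, so the decomposition has width 3, which upper-bounds the treewidth. For the lower bound, the 4 vertices {b, d, e, i} are pairwise adjacent, and any tree decomposition puts a clique entirely inside one bag — forcing width ≥ 3. The upper and lower bounds meet at 3, so that is the treewidth.

Treewidth 3.
Bags: B1 = {b, e, g, i}  B2 = {a, b, g, i}  B3 = {a, b, f, g}  B4 = {b, d, e, i}  B5 = {a, b, g, h}  B6 = {a, b, c, g}
Tree: B1–B2, B2–B3, B1–B4, B3–B5, B5–B6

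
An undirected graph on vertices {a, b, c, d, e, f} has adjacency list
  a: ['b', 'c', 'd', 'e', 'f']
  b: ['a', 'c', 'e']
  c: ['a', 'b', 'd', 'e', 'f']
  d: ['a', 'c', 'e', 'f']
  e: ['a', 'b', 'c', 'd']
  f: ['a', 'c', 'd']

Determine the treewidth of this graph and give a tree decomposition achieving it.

The largest bag has 4 vertices, giving width 3; this decomposition certifies tw(G) ≤ 3. For the lower bound, the 4 vertices {a, c, d, e} are pairwise adjacent, and any tree decomposition puts a clique entirely inside one bag — forcing width ≥ 3. Hence tw(G) = 3 exactly.

Treewidth 3.
One optimal decomposition is:
Bags: B1 = {a, c, d, e}  B2 = {a, b, c, e}  B3 = {a, c, d, f}
Tree: B1–B2, B1–B3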